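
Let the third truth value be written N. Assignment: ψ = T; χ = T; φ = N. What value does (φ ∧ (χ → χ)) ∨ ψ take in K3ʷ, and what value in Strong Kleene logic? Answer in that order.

N; T

In K3ʷ: χ → χ = T → T = T
φ ∧ (χ → χ) = N ∧ T = N
(φ ∧ (χ → χ)) ∨ ψ = N ∨ T = N
In Strong Kleene logic: χ → χ = T → T = T
φ ∧ (χ → χ) = N ∧ T = N
(φ ∧ (χ → χ)) ∨ ψ = N ∨ T = T
They differ because K3ʷ and Strong Kleene logic treat N differently under the binary connectives.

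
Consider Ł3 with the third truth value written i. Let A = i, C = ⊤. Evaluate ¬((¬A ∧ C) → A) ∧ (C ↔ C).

⊥

¬A = ¬i = i
¬A ∧ C = i ∧ ⊤ = i
(¬A ∧ C) → A = i → i = ⊤
¬((¬A ∧ C) → A) = ¬⊤ = ⊥
C ↔ C = ⊤ ↔ ⊤ = ⊤
¬((¬A ∧ C) → A) ∧ (C ↔ C) = ⊥ ∧ ⊤ = ⊥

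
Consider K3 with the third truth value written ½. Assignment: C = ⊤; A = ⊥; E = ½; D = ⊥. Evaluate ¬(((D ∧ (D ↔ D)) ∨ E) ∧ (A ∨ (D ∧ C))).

⊤

D ↔ D = ⊥ ↔ ⊥ = ⊤
D ∧ (D ↔ D) = ⊥ ∧ ⊤ = ⊥
(D ∧ (D ↔ D)) ∨ E = ⊥ ∨ ½ = ½
D ∧ C = ⊥ ∧ ⊤ = ⊥
A ∨ (D ∧ C) = ⊥ ∨ ⊥ = ⊥
((D ∧ (D ↔ D)) ∨ E) ∧ (A ∨ (D ∧ C)) = ½ ∧ ⊥ = ⊥
¬(((D ∧ (D ↔ D)) ∨ E) ∧ (A ∨ (D ∧ C))) = ¬⊥ = ⊤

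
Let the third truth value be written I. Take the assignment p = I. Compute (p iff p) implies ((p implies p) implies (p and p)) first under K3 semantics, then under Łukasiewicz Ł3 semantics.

I; I

In K3: p iff p = I iff I = I
p implies p = I implies I = I  [not I or I]
p and p = I and I = I
(p implies p) implies (p and p) = I implies I = I
(p iff p) implies ((p implies p) implies (p and p)) = I implies I = I
In Łukasiewicz Ł3: p iff p = I iff I = 1
p implies p = I implies I = 1
p and p = I and I = I
(p implies p) implies (p and p) = 1 implies I = I
(p iff p) implies ((p implies p) implies (p and p)) = 1 implies I = I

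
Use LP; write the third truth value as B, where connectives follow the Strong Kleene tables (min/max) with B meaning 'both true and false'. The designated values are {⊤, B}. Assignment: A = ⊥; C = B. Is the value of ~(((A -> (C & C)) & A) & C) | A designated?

Yes

C & C = B & B = B
A -> (C & C) = ⊥ -> B = ⊤  [~⊥ | B]
(A -> (C & C)) & A = ⊤ & ⊥ = ⊥
((A -> (C & C)) & A) & C = ⊥ & B = ⊥
~(((A -> (C & C)) & A) & C) = ~⊥ = ⊤
~(((A -> (C & C)) & A) & C) | A = ⊤ | ⊥ = ⊤
⊤ ∈ {⊤, B}.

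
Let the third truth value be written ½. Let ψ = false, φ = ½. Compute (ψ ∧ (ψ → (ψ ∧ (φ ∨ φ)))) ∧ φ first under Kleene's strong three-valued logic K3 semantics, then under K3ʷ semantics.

In Kleene's strong three-valued logic K3: φ ∨ φ = ½ ∨ ½ = ½
ψ ∧ (φ ∨ φ) = false ∧ ½ = false
ψ → (ψ ∧ (φ ∨ φ)) = false → false = true
ψ ∧ (ψ → (ψ ∧ (φ ∨ φ))) = false ∧ true = false
(ψ ∧ (ψ → (ψ ∧ (φ ∨ φ)))) ∧ φ = false ∧ ½ = false
In K3ʷ: φ ∨ φ = ½ ∨ ½ = ½
ψ ∧ (φ ∨ φ) = false ∧ ½ = ½
ψ → (ψ ∧ (φ ∨ φ)) = false → ½ = ½  [any arg is the third value ⇒ result is the third value]
ψ ∧ (ψ → (ψ ∧ (φ ∨ φ))) = false ∧ ½ = ½
(ψ ∧ (ψ → (ψ ∧ (φ ∨ φ)))) ∧ φ = ½ ∧ ½ = ½
They differ because Kleene's strong three-valued logic K3 and K3ʷ treat ½ differently under the binary connectives.

false; ½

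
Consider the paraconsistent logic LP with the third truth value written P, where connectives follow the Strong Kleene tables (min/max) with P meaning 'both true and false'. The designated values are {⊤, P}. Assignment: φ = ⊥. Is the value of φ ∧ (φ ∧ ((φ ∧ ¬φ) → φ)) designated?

¬φ = ¬⊥ = ⊤
φ ∧ ¬φ = ⊥ ∧ ⊤ = ⊥
(φ ∧ ¬φ) → φ = ⊥ → ⊥ = ⊤
φ ∧ ((φ ∧ ¬φ) → φ) = ⊥ ∧ ⊤ = ⊥
φ ∧ (φ ∧ ((φ ∧ ¬φ) → φ)) = ⊥ ∧ ⊥ = ⊥
⊥ ∉ {⊤, P}.

No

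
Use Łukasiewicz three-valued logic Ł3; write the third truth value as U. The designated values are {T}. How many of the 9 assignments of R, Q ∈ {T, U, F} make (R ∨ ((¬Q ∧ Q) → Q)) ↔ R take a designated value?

3

Designated under: (R=T, Q=T); (R=T, Q=U); (R=T, Q=F).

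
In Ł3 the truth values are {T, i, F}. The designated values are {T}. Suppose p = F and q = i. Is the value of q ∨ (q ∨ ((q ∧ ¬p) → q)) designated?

Yes

¬p = ¬F = T
q ∧ ¬p = i ∧ T = i
(q ∧ ¬p) → q = i → i = T  [min(1, 1−½+½)]
q ∨ ((q ∧ ¬p) → q) = i ∨ T = T
q ∨ (q ∨ ((q ∧ ¬p) → q)) = i ∨ T = T
T ∈ {T}.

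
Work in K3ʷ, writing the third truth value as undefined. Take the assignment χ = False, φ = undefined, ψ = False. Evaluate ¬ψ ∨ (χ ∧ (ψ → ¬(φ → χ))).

¬ψ = ¬False = True
φ → χ = undefined → False = undefined  [any arg is the third value ⇒ result is the third value]
¬(φ → χ) = ¬undefined = undefined
ψ → ¬(φ → χ) = False → undefined = undefined
χ ∧ (ψ → ¬(φ → χ)) = False ∧ undefined = undefined
¬ψ ∨ (χ ∧ (ψ → ¬(φ → χ))) = True ∨ undefined = undefined

undefined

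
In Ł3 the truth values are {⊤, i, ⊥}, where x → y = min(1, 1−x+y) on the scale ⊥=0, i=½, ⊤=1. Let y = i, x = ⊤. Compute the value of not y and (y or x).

not y = not i = i
y or x = i or ⊤ = ⊤
not y and (y or x) = i and ⊤ = i

i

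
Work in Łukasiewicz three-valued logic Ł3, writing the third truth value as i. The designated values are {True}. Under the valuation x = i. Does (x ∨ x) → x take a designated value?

x ∨ x = i ∨ i = i
(x ∨ x) → x = i → i = True  [min(1, 1−½+½)]
True ∈ {True}.

Yes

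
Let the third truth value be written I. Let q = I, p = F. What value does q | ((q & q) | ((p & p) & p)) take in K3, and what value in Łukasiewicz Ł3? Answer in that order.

I; I

In K3: q & q = I & I = I
p & p = F & F = F
(p & p) & p = F & F = F
(q & q) | ((p & p) & p) = I | F = I
q | ((q & q) | ((p & p) & p)) = I | I = I
In Łukasiewicz Ł3: q & q = I & I = I
p & p = F & F = F
(p & p) & p = F & F = F
(q & q) | ((p & p) & p) = I | F = I
q | ((q & q) | ((p & p) & p)) = I | I = I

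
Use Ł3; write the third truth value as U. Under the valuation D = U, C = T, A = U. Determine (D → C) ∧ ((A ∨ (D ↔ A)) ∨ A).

D → C = U → T = T  [min(1, 1−½+1)]
D ↔ A = U ↔ U = T
A ∨ (D ↔ A) = U ∨ T = T
(A ∨ (D ↔ A)) ∨ A = T ∨ U = T
(D → C) ∧ ((A ∨ (D ↔ A)) ∨ A) = T ∧ T = T

T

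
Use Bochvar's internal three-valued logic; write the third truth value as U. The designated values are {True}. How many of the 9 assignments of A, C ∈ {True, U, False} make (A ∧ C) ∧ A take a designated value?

Designated under: (A=True, C=True).

1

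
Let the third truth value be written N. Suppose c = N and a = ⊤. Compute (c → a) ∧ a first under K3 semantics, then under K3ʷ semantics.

In K3: c → a = N → ⊤ = ⊤
(c → a) ∧ a = ⊤ ∧ ⊤ = ⊤
In K3ʷ: c → a = N → ⊤ = N
(c → a) ∧ a = N ∧ ⊤ = N
They differ because K3 and K3ʷ treat N differently under the binary connectives.

⊤; N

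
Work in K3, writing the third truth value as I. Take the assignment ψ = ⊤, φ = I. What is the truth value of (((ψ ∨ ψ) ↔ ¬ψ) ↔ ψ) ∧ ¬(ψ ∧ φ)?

ψ ∨ ψ = ⊤ ∨ ⊤ = ⊤
¬ψ = ¬⊤ = ⊥
(ψ ∨ ψ) ↔ ¬ψ = ⊤ ↔ ⊥ = ⊥
((ψ ∨ ψ) ↔ ¬ψ) ↔ ψ = ⊥ ↔ ⊤ = ⊥
ψ ∧ φ = ⊤ ∧ I = I
¬(ψ ∧ φ) = ¬I = I
(((ψ ∨ ψ) ↔ ¬ψ) ↔ ψ) ∧ ¬(ψ ∧ φ) = ⊥ ∧ I = ⊥

⊥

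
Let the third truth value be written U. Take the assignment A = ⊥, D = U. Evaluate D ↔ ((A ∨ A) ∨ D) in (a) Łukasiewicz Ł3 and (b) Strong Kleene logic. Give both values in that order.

In Łukasiewicz Ł3: A ∨ A = ⊥ ∨ ⊥ = ⊥
(A ∨ A) ∨ D = ⊥ ∨ U = U
D ↔ ((A ∨ A) ∨ D) = U ↔ U = ⊤  [1 − |½−½|]
In Strong Kleene logic: A ∨ A = ⊥ ∨ ⊥ = ⊥
(A ∨ A) ∨ D = ⊥ ∨ U = U
D ↔ ((A ∨ A) ∨ D) = U ↔ U = U
They differ because Łukasiewicz Ł3 and Strong Kleene logic treat U differently under implication.

⊤; U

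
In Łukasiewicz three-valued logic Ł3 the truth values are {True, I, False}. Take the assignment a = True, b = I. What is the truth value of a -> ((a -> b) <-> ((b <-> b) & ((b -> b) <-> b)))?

a -> b = True -> I = I  [min(1, 1−1+½)]
b <-> b = I <-> I = True
b -> b = I -> I = True
(b -> b) <-> b = True <-> I = I
(b <-> b) & ((b -> b) <-> b) = True & I = I
(a -> b) <-> ((b <-> b) & ((b -> b) <-> b)) = I <-> I = True
a -> ((a -> b) <-> ((b <-> b) & ((b -> b) <-> b))) = True -> True = True

True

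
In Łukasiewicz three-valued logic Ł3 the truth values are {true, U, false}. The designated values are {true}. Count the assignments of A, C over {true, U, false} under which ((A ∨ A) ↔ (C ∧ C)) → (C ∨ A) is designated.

Of the 9 assignments, 7 give a value in {true}.

7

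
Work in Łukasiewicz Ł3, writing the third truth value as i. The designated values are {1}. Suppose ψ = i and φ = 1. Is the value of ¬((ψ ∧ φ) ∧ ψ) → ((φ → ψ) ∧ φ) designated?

Yes

ψ ∧ φ = i ∧ 1 = i
(ψ ∧ φ) ∧ ψ = i ∧ i = i
¬((ψ ∧ φ) ∧ ψ) = ¬i = i
φ → ψ = 1 → i = i  [min(1, 1−1+½)]
(φ → ψ) ∧ φ = i ∧ 1 = i
¬((ψ ∧ φ) ∧ ψ) → ((φ → ψ) ∧ φ) = i → i = 1
1 ∈ {1}.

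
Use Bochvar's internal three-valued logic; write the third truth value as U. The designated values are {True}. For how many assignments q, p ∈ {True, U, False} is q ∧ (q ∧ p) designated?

1

Designated under: (q=True, p=True).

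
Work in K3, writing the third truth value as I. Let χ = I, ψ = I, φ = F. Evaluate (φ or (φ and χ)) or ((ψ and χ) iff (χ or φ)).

I

φ and χ = F and I = F
φ or (φ and χ) = F or F = F
ψ and χ = I and I = I
χ or φ = I or F = I
(ψ and χ) iff (χ or φ) = I iff I = I
(φ or (φ and χ)) or ((ψ and χ) iff (χ or φ)) = F or I = I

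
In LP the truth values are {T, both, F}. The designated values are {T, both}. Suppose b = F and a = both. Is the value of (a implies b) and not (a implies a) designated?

a implies b = both implies F = both
a implies a = both implies both = both
not (a implies a) = not both = both
(a implies b) and not (a implies a) = both and both = both
both ∈ {T, both}.

Yes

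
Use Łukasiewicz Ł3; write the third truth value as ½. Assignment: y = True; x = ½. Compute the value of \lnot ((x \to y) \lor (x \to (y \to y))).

False

x \to y = ½ \to True = True  [min(1, 1−½+1)]
y \to y = True \to True = True
x \to (y \to y) = ½ \to True = True
(x \to y) \lor (x \to (y \to y)) = True \lor True = True
\lnot ((x \to y) \lor (x \to (y \to y))) = \lnot True = False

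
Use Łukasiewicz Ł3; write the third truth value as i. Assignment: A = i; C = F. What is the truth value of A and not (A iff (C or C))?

i

C or C = F or F = F
A iff (C or C) = i iff F = i  [1 − |½−0|]
not (A iff (C or C)) = not i = i
A and not (A iff (C or C)) = i and i = i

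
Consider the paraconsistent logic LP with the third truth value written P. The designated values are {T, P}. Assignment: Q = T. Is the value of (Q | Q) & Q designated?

Q | Q = T | T = T
(Q | Q) & Q = T & T = T
T ∈ {T, P}.

Yes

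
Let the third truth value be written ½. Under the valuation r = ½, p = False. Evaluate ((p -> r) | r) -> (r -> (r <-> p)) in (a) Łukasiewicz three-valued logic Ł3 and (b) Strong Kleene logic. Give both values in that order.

True; ½

In Łukasiewicz three-valued logic Ł3: p -> r = False -> ½ = True  [min(1, 1−0+½)]
(p -> r) | r = True | ½ = True
r <-> p = ½ <-> False = ½
r -> (r <-> p) = ½ -> ½ = True
((p -> r) | r) -> (r -> (r <-> p)) = True -> True = True
In Strong Kleene logic: p -> r = False -> ½ = True  [~False | ½]
(p -> r) | r = True | ½ = True
r <-> p = ½ <-> False = ½
r -> (r <-> p) = ½ -> ½ = ½
((p -> r) | r) -> (r -> (r <-> p)) = True -> ½ = ½
They differ because Łukasiewicz three-valued logic Ł3 and Strong Kleene logic treat ½ differently under implication.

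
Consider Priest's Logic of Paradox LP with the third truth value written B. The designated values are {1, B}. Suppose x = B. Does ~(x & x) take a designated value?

x & x = B & B = B
~(x & x) = ~B = B
B ∈ {1, B}.

Yes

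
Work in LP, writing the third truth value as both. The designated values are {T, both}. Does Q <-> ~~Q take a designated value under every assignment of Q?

Every assignment of Q over {T, both, F} gives a value in {T, both}.
In particular, with Q=both: Q <-> ~~Q = both.

Yes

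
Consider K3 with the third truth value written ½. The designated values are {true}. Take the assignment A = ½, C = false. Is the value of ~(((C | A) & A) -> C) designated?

No

C | A = false | ½ = ½
(C | A) & A = ½ & ½ = ½
((C | A) & A) -> C = ½ -> false = ½
~(((C | A) & A) -> C) = ~½ = ½
½ ∉ {true}.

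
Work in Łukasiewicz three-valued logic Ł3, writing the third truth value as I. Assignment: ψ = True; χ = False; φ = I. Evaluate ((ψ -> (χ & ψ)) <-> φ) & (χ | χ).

False

χ & ψ = False & True = False
ψ -> (χ & ψ) = True -> False = False
(ψ -> (χ & ψ)) <-> φ = False <-> I = I  [1 − |0−½|]
χ | χ = False | False = False
((ψ -> (χ & ψ)) <-> φ) & (χ | χ) = I & False = False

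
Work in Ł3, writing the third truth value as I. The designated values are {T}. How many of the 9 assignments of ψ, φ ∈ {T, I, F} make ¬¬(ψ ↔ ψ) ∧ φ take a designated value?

3

Designated under: (ψ=T, φ=T); (ψ=I, φ=T); (ψ=F, φ=T).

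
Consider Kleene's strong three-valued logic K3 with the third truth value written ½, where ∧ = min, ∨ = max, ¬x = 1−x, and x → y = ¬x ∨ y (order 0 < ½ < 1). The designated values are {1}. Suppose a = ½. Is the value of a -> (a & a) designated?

a & a = ½ & ½ = ½
a -> (a & a) = ½ -> ½ = ½  [~½ | ½]
½ ∉ {1}.

No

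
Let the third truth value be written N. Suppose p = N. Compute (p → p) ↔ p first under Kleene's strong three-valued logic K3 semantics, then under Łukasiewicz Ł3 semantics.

In Kleene's strong three-valued logic K3: p → p = N → N = N  [¬N ∨ N]
(p → p) ↔ p = N ↔ N = N
In Łukasiewicz Ł3: p → p = N → N = ⊤  [min(1, 1−½+½)]
(p → p) ↔ p = ⊤ ↔ N = N

N; N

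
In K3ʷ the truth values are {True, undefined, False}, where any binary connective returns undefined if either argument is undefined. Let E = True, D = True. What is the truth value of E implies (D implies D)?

True

D implies D = True implies True = True
E implies (D implies D) = True implies True = True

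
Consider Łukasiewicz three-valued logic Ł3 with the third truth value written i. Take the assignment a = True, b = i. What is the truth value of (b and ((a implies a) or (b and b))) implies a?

True

a implies a = True implies True = True
b and b = i and i = i
(a implies a) or (b and b) = True or i = True
b and ((a implies a) or (b and b)) = i and True = i
(b and ((a implies a) or (b and b))) implies a = i implies True = True  [min(1, 1−½+1)]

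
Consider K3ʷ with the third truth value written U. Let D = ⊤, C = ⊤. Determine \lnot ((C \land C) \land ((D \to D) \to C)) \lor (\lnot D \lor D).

C \land C = ⊤ \land ⊤ = ⊤
D \to D = ⊤ \to ⊤ = ⊤
(D \to D) \to C = ⊤ \to ⊤ = ⊤
(C \land C) \land ((D \to D) \to C) = ⊤ \land ⊤ = ⊤
\lnot ((C \land C) \land ((D \to D) \to C)) = \lnot ⊤ = ⊥
\lnot D = \lnot ⊤ = ⊥
\lnot D \lor D = ⊥ \lor ⊤ = ⊤
\lnot ((C \land C) \land ((D \to D) \to C)) \lor (\lnot D \lor D) = ⊥ \lor ⊤ = ⊤

⊤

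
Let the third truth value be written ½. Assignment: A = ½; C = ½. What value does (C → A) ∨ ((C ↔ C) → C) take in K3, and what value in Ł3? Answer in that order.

In K3: C → A = ½ → ½ = ½  [¬½ ∨ ½]
C ↔ C = ½ ↔ ½ = ½
(C ↔ C) → C = ½ → ½ = ½
(C → A) ∨ ((C ↔ C) → C) = ½ ∨ ½ = ½
In Ł3: C → A = ½ → ½ = 1  [min(1, 1−½+½)]
C ↔ C = ½ ↔ ½ = 1
(C ↔ C) → C = 1 → ½ = ½
(C → A) ∨ ((C ↔ C) → C) = 1 ∨ ½ = 1
They differ because K3 and Ł3 treat ½ differently under implication.

½; 1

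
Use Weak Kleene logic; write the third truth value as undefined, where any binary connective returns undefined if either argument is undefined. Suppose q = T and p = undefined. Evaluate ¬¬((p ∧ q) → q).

p ∧ q = undefined ∧ T = undefined
(p ∧ q) → q = undefined → T = undefined  [any arg is the third value ⇒ result is the third value]
¬((p ∧ q) → q) = ¬undefined = undefined
¬¬((p ∧ q) → q) = ¬undefined = undefined

undefined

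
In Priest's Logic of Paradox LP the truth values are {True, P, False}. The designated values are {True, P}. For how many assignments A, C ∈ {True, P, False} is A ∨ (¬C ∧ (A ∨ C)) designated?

Of the 9 assignments, 7 give a value in {True, P}.

7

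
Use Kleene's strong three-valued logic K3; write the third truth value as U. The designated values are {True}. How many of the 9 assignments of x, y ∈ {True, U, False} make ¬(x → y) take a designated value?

Designated under: (x=True, y=False).

1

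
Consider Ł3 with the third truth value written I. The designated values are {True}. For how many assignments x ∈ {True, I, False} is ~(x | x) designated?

1

x=True: False ·
x=I: I ·
x=False: True ✓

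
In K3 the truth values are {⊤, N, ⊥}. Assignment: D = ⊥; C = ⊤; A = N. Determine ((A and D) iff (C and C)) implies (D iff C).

⊤

A and D = N and ⊥ = ⊥
C and C = ⊤ and ⊤ = ⊤
(A and D) iff (C and C) = ⊥ iff ⊤ = ⊥
D iff C = ⊥ iff ⊤ = ⊥
((A and D) iff (C and C)) implies (D iff C) = ⊥ implies ⊥ = ⊤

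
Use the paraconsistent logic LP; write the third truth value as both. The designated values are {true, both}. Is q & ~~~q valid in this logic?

No

Countermodel: q=true gives false, which is not designated.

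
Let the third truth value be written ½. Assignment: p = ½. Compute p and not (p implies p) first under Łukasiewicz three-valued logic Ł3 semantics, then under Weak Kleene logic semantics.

0; ½

In Łukasiewicz three-valued logic Ł3: p implies p = ½ implies ½ = 1  [min(1, 1−½+½)]
not (p implies p) = not 1 = 0
p and not (p implies p) = ½ and 0 = 0
In Weak Kleene logic: p implies p = ½ implies ½ = ½
not (p implies p) = not ½ = ½
p and not (p implies p) = ½ and ½ = ½
They differ because Łukasiewicz three-valued logic Ł3 and Weak Kleene logic treat ½ differently under the binary connectives.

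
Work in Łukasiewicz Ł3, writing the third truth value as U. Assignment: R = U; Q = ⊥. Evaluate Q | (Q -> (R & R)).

⊤

R & R = U & U = U
Q -> (R & R) = ⊥ -> U = ⊤  [min(1, 1−0+½)]
Q | (Q -> (R & R)) = ⊥ | ⊤ = ⊤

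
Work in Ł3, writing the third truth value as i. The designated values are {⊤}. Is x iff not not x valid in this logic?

Every assignment of x over {⊤, i, ⊥} gives a value in {⊤}.
In particular, with x=i: x iff not not x = ⊤.

Yes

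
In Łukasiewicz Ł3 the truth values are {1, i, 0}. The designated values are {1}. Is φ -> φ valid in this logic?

Yes

Every assignment of φ over {1, i, 0} gives a value in {1}.
In particular, with φ=i: φ -> φ = 1.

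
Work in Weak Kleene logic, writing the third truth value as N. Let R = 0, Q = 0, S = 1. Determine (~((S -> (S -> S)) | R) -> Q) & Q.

0

S -> S = 1 -> 1 = 1
S -> (S -> S) = 1 -> 1 = 1
(S -> (S -> S)) | R = 1 | 0 = 1
~((S -> (S -> S)) | R) = ~1 = 0
~((S -> (S -> S)) | R) -> Q = 0 -> 0 = 1
(~((S -> (S -> S)) | R) -> Q) & Q = 1 & 0 = 0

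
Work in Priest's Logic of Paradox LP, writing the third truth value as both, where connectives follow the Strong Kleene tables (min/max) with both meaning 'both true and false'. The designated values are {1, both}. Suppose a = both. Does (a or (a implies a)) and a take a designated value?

Yes

a implies a = both implies both = both  [not both or both]
a or (a implies a) = both or both = both
(a or (a implies a)) and a = both and both = both
both ∈ {1, both}.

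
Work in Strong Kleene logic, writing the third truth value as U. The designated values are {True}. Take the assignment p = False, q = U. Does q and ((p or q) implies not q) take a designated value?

p or q = False or U = U
not q = not U = U
(p or q) implies not q = U implies U = U  [not U or U]
q and ((p or q) implies not q) = U and U = U
U ∉ {True}.

No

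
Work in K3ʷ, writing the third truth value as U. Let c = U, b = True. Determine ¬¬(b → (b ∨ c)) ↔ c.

U

b ∨ c = True ∨ U = U
b → (b ∨ c) = True → U = U  [any arg is the third value ⇒ result is the third value]
¬(b → (b ∨ c)) = ¬U = U
¬¬(b → (b ∨ c)) = ¬U = U
¬¬(b → (b ∨ c)) ↔ c = U ↔ U = U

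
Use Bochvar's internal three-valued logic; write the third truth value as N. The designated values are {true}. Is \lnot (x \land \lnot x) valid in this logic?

Countermodel: x=N gives N, which is not designated.

No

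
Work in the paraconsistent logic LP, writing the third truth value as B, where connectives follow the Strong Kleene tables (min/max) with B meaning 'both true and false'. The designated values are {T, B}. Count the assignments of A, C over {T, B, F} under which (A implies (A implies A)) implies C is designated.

7

Of the 9 assignments, 7 give a value in {T, B}.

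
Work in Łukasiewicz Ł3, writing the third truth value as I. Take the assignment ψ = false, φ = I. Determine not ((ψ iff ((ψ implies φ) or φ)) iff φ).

I

ψ implies φ = false implies I = true
(ψ implies φ) or φ = true or I = true
ψ iff ((ψ implies φ) or φ) = false iff true = false
(ψ iff ((ψ implies φ) or φ)) iff φ = false iff I = I
not ((ψ iff ((ψ implies φ) or φ)) iff φ) = not I = I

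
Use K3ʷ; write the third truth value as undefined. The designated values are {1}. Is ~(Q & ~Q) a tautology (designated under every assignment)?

Countermodel: Q=undefined gives undefined, which is not designated.

No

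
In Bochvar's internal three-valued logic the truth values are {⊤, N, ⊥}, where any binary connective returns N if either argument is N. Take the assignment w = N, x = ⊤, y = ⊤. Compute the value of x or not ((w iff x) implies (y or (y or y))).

N

w iff x = N iff ⊤ = N
y or y = ⊤ or ⊤ = ⊤
y or (y or y) = ⊤ or ⊤ = ⊤
(w iff x) implies (y or (y or y)) = N implies ⊤ = N
not ((w iff x) implies (y or (y or y))) = not N = N
x or not ((w iff x) implies (y or (y or y))) = ⊤ or N = N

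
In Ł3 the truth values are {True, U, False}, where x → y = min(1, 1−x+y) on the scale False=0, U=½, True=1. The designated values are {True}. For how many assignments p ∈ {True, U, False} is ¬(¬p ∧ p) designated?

2

p=True: True ✓
p=U: U ·
p=False: True ✓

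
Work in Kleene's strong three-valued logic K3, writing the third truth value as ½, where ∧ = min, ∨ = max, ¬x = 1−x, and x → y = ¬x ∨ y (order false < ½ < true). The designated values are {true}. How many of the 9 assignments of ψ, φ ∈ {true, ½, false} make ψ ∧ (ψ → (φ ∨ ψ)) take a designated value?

3

Designated under: (ψ=true, φ=true); (ψ=true, φ=½); (ψ=true, φ=false).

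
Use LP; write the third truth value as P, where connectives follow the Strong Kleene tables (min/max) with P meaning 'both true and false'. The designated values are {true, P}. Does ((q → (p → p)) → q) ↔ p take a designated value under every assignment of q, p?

No

Countermodel: q=true, p=false gives false, which is not designated.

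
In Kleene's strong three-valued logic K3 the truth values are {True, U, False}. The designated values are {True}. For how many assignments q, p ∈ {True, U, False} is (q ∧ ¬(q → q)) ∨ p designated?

Designated under: (q=True, p=True); (q=U, p=True); (q=False, p=True).

3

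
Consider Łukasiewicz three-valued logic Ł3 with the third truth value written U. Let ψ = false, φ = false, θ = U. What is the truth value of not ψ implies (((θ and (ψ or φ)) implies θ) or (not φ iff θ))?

true

not ψ = not false = true
ψ or φ = false or false = false
θ and (ψ or φ) = U and false = false
(θ and (ψ or φ)) implies θ = false implies U = true  [min(1, 1−0+½)]
not φ = not false = true
not φ iff θ = true iff U = U
((θ and (ψ or φ)) implies θ) or (not φ iff θ) = true or U = true
not ψ implies (((θ and (ψ or φ)) implies θ) or (not φ iff θ)) = true implies true = true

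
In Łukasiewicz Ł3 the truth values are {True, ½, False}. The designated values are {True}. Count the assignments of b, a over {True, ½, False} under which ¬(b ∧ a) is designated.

5

Of the 9 assignments, 5 give a value in {True}.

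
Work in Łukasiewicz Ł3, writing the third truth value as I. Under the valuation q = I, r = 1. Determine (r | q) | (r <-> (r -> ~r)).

1

r | q = 1 | I = 1
~r = ~1 = 0
r -> ~r = 1 -> 0 = 0
r <-> (r -> ~r) = 1 <-> 0 = 0
(r | q) | (r <-> (r -> ~r)) = 1 | 0 = 1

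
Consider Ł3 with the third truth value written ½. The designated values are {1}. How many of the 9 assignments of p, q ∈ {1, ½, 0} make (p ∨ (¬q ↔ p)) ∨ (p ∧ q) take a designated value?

Of the 9 assignments, 5 give a value in {1}.

5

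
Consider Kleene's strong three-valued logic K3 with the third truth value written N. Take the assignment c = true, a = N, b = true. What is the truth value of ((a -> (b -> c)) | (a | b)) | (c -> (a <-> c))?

true

b -> c = true -> true = true
a -> (b -> c) = N -> true = true  [~N | true]
a | b = N | true = true
(a -> (b -> c)) | (a | b) = true | true = true
a <-> c = N <-> true = N
c -> (a <-> c) = true -> N = N
((a -> (b -> c)) | (a | b)) | (c -> (a <-> c)) = true | N = true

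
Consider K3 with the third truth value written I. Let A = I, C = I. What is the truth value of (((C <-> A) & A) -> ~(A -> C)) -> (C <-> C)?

C <-> A = I <-> I = I
(C <-> A) & A = I & I = I
A -> C = I -> I = I
~(A -> C) = ~I = I
((C <-> A) & A) -> ~(A -> C) = I -> I = I
C <-> C = I <-> I = I
(((C <-> A) & A) -> ~(A -> C)) -> (C <-> C) = I -> I = I

I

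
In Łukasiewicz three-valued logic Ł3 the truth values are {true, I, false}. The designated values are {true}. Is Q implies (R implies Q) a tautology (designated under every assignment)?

Yes

Every assignment of Q, R over {true, I, false} gives a value in {true}.
In particular, with Q=I, R=I: Q implies (R implies Q) = true.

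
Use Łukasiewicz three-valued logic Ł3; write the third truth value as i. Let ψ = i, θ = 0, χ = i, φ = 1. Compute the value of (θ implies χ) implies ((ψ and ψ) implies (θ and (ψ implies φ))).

θ implies χ = 0 implies i = 1  [min(1, 1−0+½)]
ψ and ψ = i and i = i
ψ implies φ = i implies 1 = 1
θ and (ψ implies φ) = 0 and 1 = 0
(ψ and ψ) implies (θ and (ψ implies φ)) = i implies 0 = i
(θ implies χ) implies ((ψ and ψ) implies (θ and (ψ implies φ))) = 1 implies i = i

i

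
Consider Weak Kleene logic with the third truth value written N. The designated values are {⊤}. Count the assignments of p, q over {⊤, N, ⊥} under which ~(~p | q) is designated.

Designated under: (p=⊤, q=⊥).

1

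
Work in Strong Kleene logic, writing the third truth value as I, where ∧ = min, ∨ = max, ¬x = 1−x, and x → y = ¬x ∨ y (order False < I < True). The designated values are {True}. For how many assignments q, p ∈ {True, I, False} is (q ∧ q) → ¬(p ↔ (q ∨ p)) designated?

4

Designated under: (q=True, p=False); (q=False, p=True); (q=False, p=I); (q=False, p=False).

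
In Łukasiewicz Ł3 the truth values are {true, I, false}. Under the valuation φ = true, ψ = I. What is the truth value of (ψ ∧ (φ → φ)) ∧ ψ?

I

φ → φ = true → true = true
ψ ∧ (φ → φ) = I ∧ true = I
(ψ ∧ (φ → φ)) ∧ ψ = I ∧ I = I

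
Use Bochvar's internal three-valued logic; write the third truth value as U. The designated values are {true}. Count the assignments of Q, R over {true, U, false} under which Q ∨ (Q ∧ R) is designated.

Designated under: (Q=true, R=true); (Q=true, R=false).

2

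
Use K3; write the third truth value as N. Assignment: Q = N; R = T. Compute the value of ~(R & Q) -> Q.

N

R & Q = T & N = N
~(R & Q) = ~N = N
~(R & Q) -> Q = N -> N = N  [~N | N]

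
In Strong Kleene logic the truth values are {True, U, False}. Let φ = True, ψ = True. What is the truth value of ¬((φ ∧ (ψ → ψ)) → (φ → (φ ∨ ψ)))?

False

ψ → ψ = True → True = True
φ ∧ (ψ → ψ) = True ∧ True = True
φ ∨ ψ = True ∨ True = True
φ → (φ ∨ ψ) = True → True = True
(φ ∧ (ψ → ψ)) → (φ → (φ ∨ ψ)) = True → True = True
¬((φ ∧ (ψ → ψ)) → (φ → (φ ∨ ψ))) = ¬True = False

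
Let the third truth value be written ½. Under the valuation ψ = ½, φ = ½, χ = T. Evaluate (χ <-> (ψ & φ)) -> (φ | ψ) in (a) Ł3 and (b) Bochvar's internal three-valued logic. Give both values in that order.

T; ½

In Ł3: ψ & φ = ½ & ½ = ½
χ <-> (ψ & φ) = T <-> ½ = ½  [1 − |1−½|]
φ | ψ = ½ | ½ = ½
(χ <-> (ψ & φ)) -> (φ | ψ) = ½ -> ½ = T
In Bochvar's internal three-valued logic: ψ & φ = ½ & ½ = ½
χ <-> (ψ & φ) = T <-> ½ = ½
φ | ψ = ½ | ½ = ½
(χ <-> (ψ & φ)) -> (φ | ψ) = ½ -> ½ = ½  [any arg is the third value ⇒ result is the third value]
They differ because Ł3 and Bochvar's internal three-valued logic treat ½ differently under the binary connectives.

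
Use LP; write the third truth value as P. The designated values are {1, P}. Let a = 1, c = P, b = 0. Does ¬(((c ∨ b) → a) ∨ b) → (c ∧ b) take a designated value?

Yes

c ∨ b = P ∨ 0 = P
(c ∨ b) → a = P → 1 = 1
((c ∨ b) → a) ∨ b = 1 ∨ 0 = 1
¬(((c ∨ b) → a) ∨ b) = ¬1 = 0
c ∧ b = P ∧ 0 = 0
¬(((c ∨ b) → a) ∨ b) → (c ∧ b) = 0 → 0 = 1
1 ∈ {1, P}.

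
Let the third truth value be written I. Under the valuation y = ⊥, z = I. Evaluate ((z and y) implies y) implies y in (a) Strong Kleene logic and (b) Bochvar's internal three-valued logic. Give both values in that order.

In Strong Kleene logic: z and y = I and ⊥ = ⊥
(z and y) implies y = ⊥ implies ⊥ = ⊤
((z and y) implies y) implies y = ⊤ implies ⊥ = ⊥
In Bochvar's internal three-valued logic: z and y = I and ⊥ = I
(z and y) implies y = I implies ⊥ = I  [any arg is the third value ⇒ result is the third value]
((z and y) implies y) implies y = I implies ⊥ = I
They differ because Strong Kleene logic and Bochvar's internal three-valued logic treat I differently under the binary connectives.

⊥; I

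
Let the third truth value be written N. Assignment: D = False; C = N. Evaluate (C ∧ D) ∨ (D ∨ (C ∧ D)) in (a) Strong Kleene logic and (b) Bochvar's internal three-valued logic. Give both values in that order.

In Strong Kleene logic: C ∧ D = N ∧ False = False
C ∧ D = N ∧ False = False
D ∨ (C ∧ D) = False ∨ False = False
(C ∧ D) ∨ (D ∨ (C ∧ D)) = False ∨ False = False
In Bochvar's internal three-valued logic: C ∧ D = N ∧ False = N
C ∧ D = N ∧ False = N
D ∨ (C ∧ D) = False ∨ N = N
(C ∧ D) ∨ (D ∨ (C ∧ D)) = N ∨ N = N
They differ because Strong Kleene logic and Bochvar's internal three-valued logic treat N differently under the binary connectives.

False; N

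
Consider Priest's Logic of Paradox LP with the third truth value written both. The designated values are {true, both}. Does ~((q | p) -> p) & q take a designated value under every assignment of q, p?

Countermodel: q=true, p=true gives false, which is not designated.

No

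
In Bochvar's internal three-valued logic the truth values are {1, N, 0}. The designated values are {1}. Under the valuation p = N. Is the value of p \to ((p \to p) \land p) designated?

p \to p = N \to N = N  [any arg is the third value ⇒ result is the third value]
(p \to p) \land p = N \land N = N
p \to ((p \to p) \land p) = N \to N = N
N ∉ {1}.

No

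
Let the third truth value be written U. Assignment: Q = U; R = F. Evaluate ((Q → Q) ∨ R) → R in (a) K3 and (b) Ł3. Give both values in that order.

U; F

In K3: Q → Q = U → U = U  [¬U ∨ U]
(Q → Q) ∨ R = U ∨ F = U
((Q → Q) ∨ R) → R = U → F = U
In Ł3: Q → Q = U → U = T
(Q → Q) ∨ R = T ∨ F = T
((Q → Q) ∨ R) → R = T → F = F
They differ because K3 and Ł3 treat U differently under implication.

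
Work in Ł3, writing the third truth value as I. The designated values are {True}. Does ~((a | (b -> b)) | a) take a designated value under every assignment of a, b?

No

Countermodel: a=True, b=True gives False, which is not designated.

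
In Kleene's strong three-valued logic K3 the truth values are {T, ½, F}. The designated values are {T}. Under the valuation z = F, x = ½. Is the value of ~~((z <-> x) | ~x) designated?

z <-> x = F <-> ½ = ½
~x = ~½ = ½
(z <-> x) | ~x = ½ | ½ = ½
~((z <-> x) | ~x) = ~½ = ½
~~((z <-> x) | ~x) = ~½ = ½
½ ∉ {T}.

No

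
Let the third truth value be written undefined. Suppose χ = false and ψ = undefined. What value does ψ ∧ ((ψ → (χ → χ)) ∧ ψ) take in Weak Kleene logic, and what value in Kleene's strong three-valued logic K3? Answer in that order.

In Weak Kleene logic: χ → χ = false → false = true
ψ → (χ → χ) = undefined → true = undefined
(ψ → (χ → χ)) ∧ ψ = undefined ∧ undefined = undefined
ψ ∧ ((ψ → (χ → χ)) ∧ ψ) = undefined ∧ undefined = undefined
In Kleene's strong three-valued logic K3: χ → χ = false → false = true
ψ → (χ → χ) = undefined → true = true  [¬undefined ∨ true]
(ψ → (χ → χ)) ∧ ψ = true ∧ undefined = undefined
ψ ∧ ((ψ → (χ → χ)) ∧ ψ) = undefined ∧ undefined = undefined

undefined; undefined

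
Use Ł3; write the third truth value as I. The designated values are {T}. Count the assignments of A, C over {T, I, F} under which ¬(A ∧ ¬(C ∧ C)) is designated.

Of the 9 assignments, 5 give a value in {T}.

5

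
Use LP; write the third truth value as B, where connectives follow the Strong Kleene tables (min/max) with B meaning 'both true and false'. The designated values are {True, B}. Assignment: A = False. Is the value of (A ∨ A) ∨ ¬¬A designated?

No

A ∨ A = False ∨ False = False
¬A = ¬False = True
¬¬A = ¬True = False
(A ∨ A) ∨ ¬¬A = False ∨ False = False
False ∉ {True, B}.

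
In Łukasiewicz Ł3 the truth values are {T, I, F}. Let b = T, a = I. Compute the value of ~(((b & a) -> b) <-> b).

b & a = T & I = I
(b & a) -> b = I -> T = T  [min(1, 1−½+1)]
((b & a) -> b) <-> b = T <-> T = T
~(((b & a) -> b) <-> b) = ~T = F

F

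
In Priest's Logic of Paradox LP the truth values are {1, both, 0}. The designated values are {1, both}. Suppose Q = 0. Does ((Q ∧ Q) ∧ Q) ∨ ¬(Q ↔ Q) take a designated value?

Q ∧ Q = 0 ∧ 0 = 0
(Q ∧ Q) ∧ Q = 0 ∧ 0 = 0
Q ↔ Q = 0 ↔ 0 = 1
¬(Q ↔ Q) = ¬1 = 0
((Q ∧ Q) ∧ Q) ∨ ¬(Q ↔ Q) = 0 ∨ 0 = 0
0 ∉ {1, both}.

No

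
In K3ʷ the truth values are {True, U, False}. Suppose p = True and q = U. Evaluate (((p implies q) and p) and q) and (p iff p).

p implies q = True implies U = U  [any arg is the third value ⇒ result is the third value]
(p implies q) and p = U and True = U
((p implies q) and p) and q = U and U = U
p iff p = True iff True = True
(((p implies q) and p) and q) and (p iff p) = U and True = U

U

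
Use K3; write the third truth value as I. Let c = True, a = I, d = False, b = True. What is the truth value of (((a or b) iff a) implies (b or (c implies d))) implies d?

a or b = I or True = True
(a or b) iff a = True iff I = I
c implies d = True implies False = False
b or (c implies d) = True or False = True
((a or b) iff a) implies (b or (c implies d)) = I implies True = True  [not I or True]
(((a or b) iff a) implies (b or (c implies d))) implies d = True implies False = False

False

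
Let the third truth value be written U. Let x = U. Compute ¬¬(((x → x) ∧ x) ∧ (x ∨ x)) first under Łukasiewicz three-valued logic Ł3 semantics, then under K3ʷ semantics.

U; U

In Łukasiewicz three-valued logic Ł3: x → x = U → U = ⊤  [min(1, 1−½+½)]
(x → x) ∧ x = ⊤ ∧ U = U
x ∨ x = U ∨ U = U
((x → x) ∧ x) ∧ (x ∨ x) = U ∧ U = U
¬(((x → x) ∧ x) ∧ (x ∨ x)) = ¬U = U
¬¬(((x → x) ∧ x) ∧ (x ∨ x)) = ¬U = U
In K3ʷ: x → x = U → U = U  [any arg is the third value ⇒ result is the third value]
(x → x) ∧ x = U ∧ U = U
x ∨ x = U ∨ U = U
((x → x) ∧ x) ∧ (x ∨ x) = U ∧ U = U
¬(((x → x) ∧ x) ∧ (x ∨ x)) = ¬U = U
¬¬(((x → x) ∧ x) ∧ (x ∨ x)) = ¬U = U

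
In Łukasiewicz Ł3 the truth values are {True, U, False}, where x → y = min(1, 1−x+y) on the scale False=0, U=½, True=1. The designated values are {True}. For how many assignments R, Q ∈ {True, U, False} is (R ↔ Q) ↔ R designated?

4

Designated under: (R=True, Q=True); (R=U, Q=True); (R=U, Q=False); (R=False, Q=True).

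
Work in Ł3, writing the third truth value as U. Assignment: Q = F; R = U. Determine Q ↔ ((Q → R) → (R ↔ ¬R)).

Q → R = F → U = T
¬R = ¬U = U
R ↔ ¬R = U ↔ U = T
(Q → R) → (R ↔ ¬R) = T → T = T
Q ↔ ((Q → R) → (R ↔ ¬R)) = F ↔ T = F

F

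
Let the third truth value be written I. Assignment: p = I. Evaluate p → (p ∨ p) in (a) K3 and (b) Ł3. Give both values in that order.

I; ⊤

In K3: p ∨ p = I ∨ I = I
p → (p ∨ p) = I → I = I
In Ł3: p ∨ p = I ∨ I = I
p → (p ∨ p) = I → I = ⊤  [min(1, 1−½+½)]
They differ because K3 and Ł3 treat I differently under implication.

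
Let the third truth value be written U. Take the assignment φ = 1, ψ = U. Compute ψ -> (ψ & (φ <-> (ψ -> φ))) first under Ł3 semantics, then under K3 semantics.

1; U

In Ł3: ψ -> φ = U -> 1 = 1  [min(1, 1−½+1)]
φ <-> (ψ -> φ) = 1 <-> 1 = 1
ψ & (φ <-> (ψ -> φ)) = U & 1 = U
ψ -> (ψ & (φ <-> (ψ -> φ))) = U -> U = 1
In K3: ψ -> φ = U -> 1 = 1  [~U | 1]
φ <-> (ψ -> φ) = 1 <-> 1 = 1
ψ & (φ <-> (ψ -> φ)) = U & 1 = U
ψ -> (ψ & (φ <-> (ψ -> φ))) = U -> U = U
They differ because Ł3 and K3 treat U differently under implication.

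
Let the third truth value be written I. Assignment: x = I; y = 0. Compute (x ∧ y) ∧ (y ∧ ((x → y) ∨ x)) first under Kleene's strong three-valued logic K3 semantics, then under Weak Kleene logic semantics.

0; I

In Kleene's strong three-valued logic K3: x ∧ y = I ∧ 0 = 0
x → y = I → 0 = I  [¬I ∨ 0]
(x → y) ∨ x = I ∨ I = I
y ∧ ((x → y) ∨ x) = 0 ∧ I = 0
(x ∧ y) ∧ (y ∧ ((x → y) ∨ x)) = 0 ∧ 0 = 0
In Weak Kleene logic: x ∧ y = I ∧ 0 = I
x → y = I → 0 = I  [any arg is the third value ⇒ result is the third value]
(x → y) ∨ x = I ∨ I = I
y ∧ ((x → y) ∨ x) = 0 ∧ I = I
(x ∧ y) ∧ (y ∧ ((x → y) ∨ x)) = I ∧ I = I
They differ because Kleene's strong three-valued logic K3 and Weak Kleene logic treat I differently under the binary connectives.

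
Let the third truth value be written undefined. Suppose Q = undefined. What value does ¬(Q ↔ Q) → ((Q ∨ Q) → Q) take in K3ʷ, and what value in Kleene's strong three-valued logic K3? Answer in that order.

In K3ʷ: Q ↔ Q = undefined ↔ undefined = undefined
¬(Q ↔ Q) = ¬undefined = undefined
Q ∨ Q = undefined ∨ undefined = undefined
(Q ∨ Q) → Q = undefined → undefined = undefined  [any arg is the third value ⇒ result is the third value]
¬(Q ↔ Q) → ((Q ∨ Q) → Q) = undefined → undefined = undefined
In Kleene's strong three-valued logic K3: Q ↔ Q = undefined ↔ undefined = undefined
¬(Q ↔ Q) = ¬undefined = undefined
Q ∨ Q = undefined ∨ undefined = undefined
(Q ∨ Q) → Q = undefined → undefined = undefined  [¬undefined ∨ undefined]
¬(Q ↔ Q) → ((Q ∨ Q) → Q) = undefined → undefined = undefined

undefined; undefined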